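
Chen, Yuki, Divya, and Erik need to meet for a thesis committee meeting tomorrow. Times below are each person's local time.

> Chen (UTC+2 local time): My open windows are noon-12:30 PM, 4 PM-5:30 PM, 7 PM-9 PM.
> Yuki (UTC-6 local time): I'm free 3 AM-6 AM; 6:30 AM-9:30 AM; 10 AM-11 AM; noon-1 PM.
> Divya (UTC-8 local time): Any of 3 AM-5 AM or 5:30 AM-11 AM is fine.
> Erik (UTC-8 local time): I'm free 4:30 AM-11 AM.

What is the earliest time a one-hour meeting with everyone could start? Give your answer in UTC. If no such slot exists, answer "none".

14:00

Chen in UTC: 10:00-10:30, 14:00-15:30, 17:00-19:00 (subtract 2h to convert from UTC+2).
Yuki in UTC: 09:00-12:00, 12:30-15:30, 16:00-17:00, 18:00-19:00 (add 6h to convert from UTC-6).
Divya in UTC: 11:00-13:00, 13:30-19:00 (add 8h to convert from UTC-8).
Erik in UTC: 12:30-19:00 (add 8h to convert from UTC-8).
Chen ∩ Yuki: 10:00-10:30, 14:00-15:30, 18:00-19:00.
Chen ∩ Yuki ∩ Divya: 14:00-15:30, 18:00-19:00.
Chen ∩ Yuki ∩ Divya ∩ Erik: 14:00-15:30, 18:00-19:00.
The first common window of at least 60 minutes is 14:00-15:30, so the earliest start is 14:00.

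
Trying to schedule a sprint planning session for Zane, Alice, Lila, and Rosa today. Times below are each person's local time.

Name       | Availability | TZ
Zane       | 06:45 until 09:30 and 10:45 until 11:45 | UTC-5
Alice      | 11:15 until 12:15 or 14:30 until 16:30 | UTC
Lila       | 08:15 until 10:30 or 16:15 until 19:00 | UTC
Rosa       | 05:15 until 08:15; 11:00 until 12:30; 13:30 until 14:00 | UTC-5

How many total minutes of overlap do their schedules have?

Zane in UTC: 11:45-14:30, 15:45-16:45 (add 5h to convert from UTC-5).
Alice in UTC: 11:15-12:15, 14:30-16:30.
Lila in UTC: 08:15-10:30, 16:15-19:00.
Rosa in UTC: 10:15-13:15, 16:00-17:30, 18:30-19:00 (add 5h to convert from UTC-5).
Zane ∩ Alice: 11:45-12:15, 15:45-16:30.
Zane ∩ Alice ∩ Lila: 16:15-16:30.
Zane ∩ Alice ∩ Lila ∩ Rosa: 16:15-16:30.
That's a single block of 15 minutes.

15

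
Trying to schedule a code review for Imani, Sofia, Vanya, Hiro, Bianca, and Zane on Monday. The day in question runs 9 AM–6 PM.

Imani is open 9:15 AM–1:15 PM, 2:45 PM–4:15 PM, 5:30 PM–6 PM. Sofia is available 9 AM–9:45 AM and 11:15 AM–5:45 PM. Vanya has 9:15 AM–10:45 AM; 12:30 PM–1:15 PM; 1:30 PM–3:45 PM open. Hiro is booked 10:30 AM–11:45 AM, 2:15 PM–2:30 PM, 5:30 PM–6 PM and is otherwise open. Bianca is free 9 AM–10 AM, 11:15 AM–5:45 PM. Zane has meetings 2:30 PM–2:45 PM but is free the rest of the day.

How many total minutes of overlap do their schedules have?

Imani free: 09:15-13:15, 14:45-16:15, 17:30-18:00.
Sofia free: 09:00-09:45, 11:15-17:45.
Vanya free: 09:15-10:45, 12:30-13:15, 13:30-15:45.
Hiro free: 09:00-10:30, 11:45-14:15, 14:30-17:30 (invert busy blocks within the working day).
Bianca free: 09:00-10:00, 11:15-17:45.
Zane free: 09:00-14:30, 14:45-18:00 (invert busy blocks within the working day).
Imani ∩ Sofia: 09:15-09:45, 11:15-13:15, 14:45-16:15, 17:30-17:45.
Imani ∩ Sofia ∩ Vanya: 09:15-09:45, 12:30-13:15, 14:45-15:45.
Imani ∩ Sofia ∩ Vanya ∩ Hiro: 09:15-09:45, 12:30-13:15, 14:45-15:45.
Imani ∩ Sofia ∩ Vanya ∩ Hiro ∩ Bianca: 09:15-09:45, 12:30-13:15, 14:45-15:45.
Imani ∩ Sofia ∩ Vanya ∩ Hiro ∩ Bianca ∩ Zane: 09:15-09:45, 12:30-13:15, 14:45-15:45.
Those are the intersection windows.
Summing the common windows: 30 + 45 + 60 = 135 minutes.

135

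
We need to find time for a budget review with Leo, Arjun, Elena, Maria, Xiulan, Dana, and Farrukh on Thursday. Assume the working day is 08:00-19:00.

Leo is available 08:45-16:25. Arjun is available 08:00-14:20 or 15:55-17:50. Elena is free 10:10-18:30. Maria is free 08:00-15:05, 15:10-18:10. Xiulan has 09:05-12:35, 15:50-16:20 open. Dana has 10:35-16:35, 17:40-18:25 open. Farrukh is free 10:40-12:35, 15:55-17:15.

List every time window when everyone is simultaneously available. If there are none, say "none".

Leo ∩ Arjun: 08:45-14:20, 15:55-16:25.
Leo ∩ Arjun ∩ Elena: 10:10-14:20, 15:55-16:25.
Leo ∩ Arjun ∩ Elena ∩ Maria: 10:10-14:20, 15:55-16:25.
Leo ∩ Arjun ∩ Elena ∩ Maria ∩ Xiulan: 10:10-12:35, 15:55-16:20.
Leo ∩ Arjun ∩ Elena ∩ Maria ∩ Xiulan ∩ Dana: 10:35-12:35, 15:55-16:20.
Leo ∩ Arjun ∩ Elena ∩ Maria ∩ Xiulan ∩ Dana ∩ Farrukh: 10:40-12:35, 15:55-16:20.

10:40-12:35, 15:55-16:20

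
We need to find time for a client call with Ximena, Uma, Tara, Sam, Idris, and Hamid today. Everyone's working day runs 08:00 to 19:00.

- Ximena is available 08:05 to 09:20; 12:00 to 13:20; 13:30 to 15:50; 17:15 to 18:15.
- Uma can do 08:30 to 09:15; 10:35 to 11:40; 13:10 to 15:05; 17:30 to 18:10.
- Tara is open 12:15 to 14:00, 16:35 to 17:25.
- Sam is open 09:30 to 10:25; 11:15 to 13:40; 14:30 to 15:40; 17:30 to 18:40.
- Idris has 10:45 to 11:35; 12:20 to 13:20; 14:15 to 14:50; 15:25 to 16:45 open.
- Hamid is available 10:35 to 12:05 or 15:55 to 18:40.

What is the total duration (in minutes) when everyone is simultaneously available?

0

Ximena ∩ Uma: 08:30-09:15, 13:10-13:20, 13:30-15:05, 17:30-18:10.
Ximena ∩ Uma ∩ Tara: 13:10-13:20, 13:30-14:00.
Ximena ∩ Uma ∩ Tara ∩ Sam: 13:10-13:20, 13:30-13:40.
Ximena ∩ Uma ∩ Tara ∩ Sam ∩ Idris: 13:10-13:20.
Ximena ∩ Uma ∩ Tara ∩ Sam ∩ Idris ∩ Hamid: ∅.
There is no time when everyone is free.
There is no common window, so the total is 0 minutes.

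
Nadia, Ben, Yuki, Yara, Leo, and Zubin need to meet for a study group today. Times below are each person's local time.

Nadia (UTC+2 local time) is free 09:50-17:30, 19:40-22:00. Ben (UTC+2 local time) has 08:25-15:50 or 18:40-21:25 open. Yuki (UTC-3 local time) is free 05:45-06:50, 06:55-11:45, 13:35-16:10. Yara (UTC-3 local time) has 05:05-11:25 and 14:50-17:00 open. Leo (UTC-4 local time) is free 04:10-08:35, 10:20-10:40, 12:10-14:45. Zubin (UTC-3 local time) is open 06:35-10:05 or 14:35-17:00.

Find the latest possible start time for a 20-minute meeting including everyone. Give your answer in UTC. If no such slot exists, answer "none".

18:25

Nadia in UTC: 07:50-15:30, 17:40-20:00 (subtract 2h to convert from UTC+2).
Ben in UTC: 06:25-13:50, 16:40-19:25 (subtract 2h to convert from UTC+2).
Yuki in UTC: 08:45-09:50, 09:55-14:45, 16:35-19:10 (add 3h to convert from UTC-3).
Yara in UTC: 08:05-14:25, 17:50-20:00 (add 3h to convert from UTC-3).
Leo in UTC: 08:10-12:35, 14:20-14:40, 16:10-18:45 (add 4h to convert from UTC-4).
Zubin in UTC: 09:35-13:05, 17:35-20:00 (add 3h to convert from UTC-3).
Nadia ∩ Ben: 07:50-13:50, 17:40-19:25.
Nadia ∩ Ben ∩ Yuki: 08:45-09:50, 09:55-13:50, 17:40-19:10.
Nadia ∩ Ben ∩ Yuki ∩ Yara: 08:45-09:50, 09:55-13:50, 17:50-19:10.
Nadia ∩ Ben ∩ Yuki ∩ Yara ∩ Leo: 08:45-09:50, 09:55-12:35, 17:50-18:45.
Nadia ∩ Ben ∩ Yuki ∩ Yara ∩ Leo ∩ Zubin: 09:35-09:50, 09:55-12:35, 17:50-18:45.
The last common window of at least 20 minutes is 17:50-18:45; a 20-minute meeting can start as late as 18:25 and still end by 18:45.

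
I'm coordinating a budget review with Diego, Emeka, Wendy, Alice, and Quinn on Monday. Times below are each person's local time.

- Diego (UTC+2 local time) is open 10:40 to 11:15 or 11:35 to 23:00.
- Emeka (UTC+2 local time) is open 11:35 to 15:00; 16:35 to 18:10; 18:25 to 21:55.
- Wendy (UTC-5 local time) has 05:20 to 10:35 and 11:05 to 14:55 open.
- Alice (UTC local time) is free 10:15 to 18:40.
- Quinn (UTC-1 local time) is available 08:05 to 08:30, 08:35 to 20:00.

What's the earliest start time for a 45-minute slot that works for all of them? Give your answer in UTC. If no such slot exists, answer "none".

10:20

Diego in UTC: 08:40-09:15, 09:35-21:00 (subtract 2h to convert from UTC+2).
Emeka in UTC: 09:35-13:00, 14:35-16:10, 16:25-19:55 (subtract 2h to convert from UTC+2).
Wendy in UTC: 10:20-15:35, 16:05-19:55 (add 5h to convert from UTC-5).
Alice in UTC: 10:15-18:40.
Quinn in UTC: 09:05-09:30, 09:35-21:00 (add 1h to convert from UTC-1).
Diego ∩ Emeka: 09:35-13:00, 14:35-16:10, 16:25-19:55.
Diego ∩ Emeka ∩ Wendy: 10:20-13:00, 14:35-15:35, 16:05-16:10, 16:25-19:55.
Diego ∩ Emeka ∩ Wendy ∩ Alice: 10:20-13:00, 14:35-15:35, 16:05-16:10, 16:25-18:40.
Diego ∩ Emeka ∩ Wendy ∩ Alice ∩ Quinn: 10:20-13:00, 14:35-15:35, 16:05-16:10, 16:25-18:40.
The first common window of at least 45 minutes is 10:20-13:00, so the earliest start is 10:20.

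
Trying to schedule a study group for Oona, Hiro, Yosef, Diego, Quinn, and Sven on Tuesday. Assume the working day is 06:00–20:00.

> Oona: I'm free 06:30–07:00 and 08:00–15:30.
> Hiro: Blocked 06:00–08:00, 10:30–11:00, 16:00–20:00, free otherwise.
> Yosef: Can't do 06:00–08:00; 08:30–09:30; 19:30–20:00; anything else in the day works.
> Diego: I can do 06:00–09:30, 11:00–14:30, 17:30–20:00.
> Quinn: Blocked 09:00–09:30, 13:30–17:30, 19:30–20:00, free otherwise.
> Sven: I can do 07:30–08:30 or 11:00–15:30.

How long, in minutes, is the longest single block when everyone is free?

150

Oona free: 06:30-07:00, 08:00-15:30.
Hiro free: 08:00-10:30, 11:00-16:00 (invert busy blocks within the working day).
Yosef free: 08:00-08:30, 09:30-19:30 (invert busy blocks within the working day).
Diego free: 06:00-09:30, 11:00-14:30, 17:30-20:00.
Quinn free: 06:00-09:00, 09:30-13:30, 17:30-19:30 (invert busy blocks within the working day).
Sven free: 07:30-08:30, 11:00-15:30.
Oona ∩ Hiro: 08:00-10:30, 11:00-15:30.
Oona ∩ Hiro ∩ Yosef: 08:00-08:30, 09:30-10:30, 11:00-15:30.
Oona ∩ Hiro ∩ Yosef ∩ Diego: 08:00-08:30, 11:00-14:30.
Oona ∩ Hiro ∩ Yosef ∩ Diego ∩ Quinn: 08:00-08:30, 11:00-13:30.
Oona ∩ Hiro ∩ Yosef ∩ Diego ∩ Quinn ∩ Sven: 08:00-08:30, 11:00-13:30.
The longest is 11:00-13:30 at 150 minutes.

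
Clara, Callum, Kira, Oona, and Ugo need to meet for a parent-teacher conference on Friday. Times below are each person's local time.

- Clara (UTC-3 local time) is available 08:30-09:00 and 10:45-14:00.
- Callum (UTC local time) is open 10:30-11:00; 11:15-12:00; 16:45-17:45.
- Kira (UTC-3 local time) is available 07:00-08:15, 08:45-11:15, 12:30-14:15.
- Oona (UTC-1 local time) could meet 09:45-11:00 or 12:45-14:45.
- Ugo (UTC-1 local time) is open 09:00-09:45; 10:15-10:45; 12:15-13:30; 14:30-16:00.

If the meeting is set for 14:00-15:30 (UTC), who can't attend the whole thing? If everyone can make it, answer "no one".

Callum, Kira, Ugo

Clara in UTC: 11:30-12:00, 13:45-17:00 (add 3h to convert from UTC-3).
Callum in UTC: 10:30-11:00, 11:15-12:00, 16:45-17:45.
Kira in UTC: 10:00-11:15, 11:45-14:15, 15:30-17:15 (add 3h to convert from UTC-3).
Oona in UTC: 10:45-12:00, 13:45-15:45 (add 1h to convert from UTC-1).
Ugo in UTC: 10:00-10:45, 11:15-11:45, 13:15-14:30, 15:30-17:00 (add 1h to convert from UTC-1).
Clara: free for 14:00-15:30. Callum: not fully free for 14:00-15:30. Kira: not fully free for 14:00-15:30. Oona: free for 14:00-15:30. Ugo: not fully free for 14:00-15:30.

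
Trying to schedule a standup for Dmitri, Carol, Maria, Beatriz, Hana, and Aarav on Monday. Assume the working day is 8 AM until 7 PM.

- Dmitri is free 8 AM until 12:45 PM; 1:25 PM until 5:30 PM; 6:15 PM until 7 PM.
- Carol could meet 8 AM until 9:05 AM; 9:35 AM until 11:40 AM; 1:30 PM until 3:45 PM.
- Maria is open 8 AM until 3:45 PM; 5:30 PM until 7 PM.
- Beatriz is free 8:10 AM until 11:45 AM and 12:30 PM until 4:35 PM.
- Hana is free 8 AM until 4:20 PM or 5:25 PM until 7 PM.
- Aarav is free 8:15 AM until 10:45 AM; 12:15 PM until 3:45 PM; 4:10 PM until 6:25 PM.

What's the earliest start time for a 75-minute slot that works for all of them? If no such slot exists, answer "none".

13:30

Dmitri ∩ Carol: 08:00-09:05, 09:35-11:40, 13:30-15:45.
Dmitri ∩ Carol ∩ Maria: 08:00-09:05, 09:35-11:40, 13:30-15:45.
Dmitri ∩ Carol ∩ Maria ∩ Beatriz: 08:10-09:05, 09:35-11:40, 13:30-15:45.
Dmitri ∩ Carol ∩ Maria ∩ Beatriz ∩ Hana: 08:10-09:05, 09:35-11:40, 13:30-15:45.
Dmitri ∩ Carol ∩ Maria ∩ Beatriz ∩ Hana ∩ Aarav: 08:15-09:05, 09:35-10:45, 13:30-15:45.
The first common window of at least 75 minutes is 13:30-15:45, so the earliest start is 13:30.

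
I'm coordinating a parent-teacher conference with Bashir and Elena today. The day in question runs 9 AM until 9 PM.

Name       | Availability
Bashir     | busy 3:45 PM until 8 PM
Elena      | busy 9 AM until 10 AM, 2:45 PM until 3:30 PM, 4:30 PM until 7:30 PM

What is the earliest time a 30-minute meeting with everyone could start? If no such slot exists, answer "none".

Bashir free: 09:00-15:45, 20:00-21:00 (invert busy blocks within the working day).
Elena free: 10:00-14:45, 15:30-16:30, 19:30-21:00 (invert busy blocks within the working day).
Bashir ∩ Elena: 10:00-14:45, 15:30-15:45, 20:00-21:00.
The first common window of at least 30 minutes is 10:00-14:45, so the earliest start is 10:00.

10:00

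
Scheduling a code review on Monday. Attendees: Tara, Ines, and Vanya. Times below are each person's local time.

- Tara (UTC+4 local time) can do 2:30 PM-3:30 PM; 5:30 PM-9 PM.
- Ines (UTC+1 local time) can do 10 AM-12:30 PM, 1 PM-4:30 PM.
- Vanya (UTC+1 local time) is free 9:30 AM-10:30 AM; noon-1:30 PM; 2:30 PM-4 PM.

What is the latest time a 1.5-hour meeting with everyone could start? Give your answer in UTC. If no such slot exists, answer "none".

Tara in UTC: 10:30-11:30, 13:30-17:00 (subtract 4h to convert from UTC+4).
Ines in UTC: 09:00-11:30, 12:00-15:30 (subtract 1h to convert from UTC+1).
Vanya in UTC: 08:30-09:30, 11:00-12:30, 13:30-15:00 (subtract 1h to convert from UTC+1).
Tara ∩ Ines: 10:30-11:30, 13:30-15:30.
Tara ∩ Ines ∩ Vanya: 11:00-11:30, 13:30-15:00.
Those are the intersection windows.
The last common window of at least 90 minutes is 13:30-15:00; a 90-minute meeting can start as late as 13:30 and still end by 15:00.

13:30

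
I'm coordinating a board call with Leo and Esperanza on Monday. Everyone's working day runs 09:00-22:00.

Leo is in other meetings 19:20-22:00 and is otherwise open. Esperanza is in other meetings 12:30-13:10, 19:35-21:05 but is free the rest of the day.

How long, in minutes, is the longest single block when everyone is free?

370

Leo free: 09:00-19:20 (invert busy blocks within the working day).
Esperanza free: 09:00-12:30, 13:10-19:35, 21:05-22:00 (invert busy blocks within the working day).
Leo ∩ Esperanza: 09:00-12:30, 13:10-19:20.
Those are the intersection windows.
The longest is 13:10-19:20 at 370 minutes.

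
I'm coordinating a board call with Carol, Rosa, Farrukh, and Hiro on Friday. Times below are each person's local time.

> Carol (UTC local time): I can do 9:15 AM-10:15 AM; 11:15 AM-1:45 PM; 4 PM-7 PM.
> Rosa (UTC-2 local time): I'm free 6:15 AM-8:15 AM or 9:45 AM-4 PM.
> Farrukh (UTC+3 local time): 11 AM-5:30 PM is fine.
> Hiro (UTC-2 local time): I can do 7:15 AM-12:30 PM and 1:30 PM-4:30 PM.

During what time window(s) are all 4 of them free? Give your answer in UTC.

09:15-10:15, 11:45-13:45

Carol in UTC: 09:15-10:15, 11:15-13:45, 16:00-19:00.
Rosa in UTC: 08:15-10:15, 11:45-18:00 (add 2h to convert from UTC-2).
Farrukh in UTC: 08:00-14:30 (subtract 3h to convert from UTC+3).
Hiro in UTC: 09:15-14:30, 15:30-18:30 (add 2h to convert from UTC-2).
Carol ∩ Rosa: 09:15-10:15, 11:45-13:45, 16:00-18:00.
Carol ∩ Rosa ∩ Farrukh: 09:15-10:15, 11:45-13:45.
Carol ∩ Rosa ∩ Farrukh ∩ Hiro: 09:15-10:15, 11:45-13:45.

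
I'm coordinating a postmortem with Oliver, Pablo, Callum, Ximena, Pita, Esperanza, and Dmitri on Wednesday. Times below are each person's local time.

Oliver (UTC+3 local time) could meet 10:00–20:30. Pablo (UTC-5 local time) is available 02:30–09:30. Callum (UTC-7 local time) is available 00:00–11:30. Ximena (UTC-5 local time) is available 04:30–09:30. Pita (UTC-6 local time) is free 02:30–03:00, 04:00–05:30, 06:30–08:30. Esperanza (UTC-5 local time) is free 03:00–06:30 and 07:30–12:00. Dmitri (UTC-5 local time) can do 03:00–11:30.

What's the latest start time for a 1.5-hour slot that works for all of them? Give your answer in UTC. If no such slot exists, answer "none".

13:00

Oliver in UTC: 07:00-17:30 (subtract 3h to convert from UTC+3).
Pablo in UTC: 07:30-14:30 (add 5h to convert from UTC-5).
Callum in UTC: 07:00-18:30 (add 7h to convert from UTC-7).
Ximena in UTC: 09:30-14:30 (add 5h to convert from UTC-5).
Pita in UTC: 08:30-09:00, 10:00-11:30, 12:30-14:30 (add 6h to convert from UTC-6).
Esperanza in UTC: 08:00-11:30, 12:30-17:00 (add 5h to convert from UTC-5).
Dmitri in UTC: 08:00-16:30 (add 5h to convert from UTC-5).
Oliver ∩ Pablo: 07:30-14:30.
Oliver ∩ Pablo ∩ Callum: 07:30-14:30.
Oliver ∩ Pablo ∩ Callum ∩ Ximena: 09:30-14:30.
Oliver ∩ Pablo ∩ Callum ∩ Ximena ∩ Pita: 10:00-11:30, 12:30-14:30.
Oliver ∩ Pablo ∩ Callum ∩ Ximena ∩ Pita ∩ Esperanza: 10:00-11:30, 12:30-14:30.
Oliver ∩ Pablo ∩ Callum ∩ Ximena ∩ Pita ∩ Esperanza ∩ Dmitri: 10:00-11:30, 12:30-14:30.
So the common availability across everyone is 10:00-11:30, 12:30-14:30.
The last common window of at least 90 minutes is 12:30-14:30; a 90-minute meeting can start as late as 13:00 and still end by 14:30.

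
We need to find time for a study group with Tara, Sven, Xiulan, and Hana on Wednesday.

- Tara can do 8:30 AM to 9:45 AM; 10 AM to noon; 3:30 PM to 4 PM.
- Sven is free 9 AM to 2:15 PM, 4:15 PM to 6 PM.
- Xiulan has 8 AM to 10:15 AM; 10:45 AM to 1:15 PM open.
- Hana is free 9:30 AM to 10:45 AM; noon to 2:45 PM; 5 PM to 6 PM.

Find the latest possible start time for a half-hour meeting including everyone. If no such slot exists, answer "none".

Tara ∩ Sven: 09:00-09:45, 10:00-12:00.
Tara ∩ Sven ∩ Xiulan: 09:00-09:45, 10:00-10:15, 10:45-12:00.
Tara ∩ Sven ∩ Xiulan ∩ Hana: 09:30-09:45, 10:00-10:15.
No common window is at least 30 minutes long.

none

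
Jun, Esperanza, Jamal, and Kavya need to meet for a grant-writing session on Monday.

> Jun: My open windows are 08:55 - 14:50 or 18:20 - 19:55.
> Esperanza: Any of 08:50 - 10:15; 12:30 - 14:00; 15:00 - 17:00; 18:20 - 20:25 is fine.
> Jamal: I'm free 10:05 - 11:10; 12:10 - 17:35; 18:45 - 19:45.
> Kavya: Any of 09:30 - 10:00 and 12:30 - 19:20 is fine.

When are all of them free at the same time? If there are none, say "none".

Jun ∩ Esperanza: 08:55-10:15, 12:30-14:00, 18:20-19:55.
Jun ∩ Esperanza ∩ Jamal: 10:05-10:15, 12:30-14:00, 18:45-19:45.
Jun ∩ Esperanza ∩ Jamal ∩ Kavya: 12:30-14:00, 18:45-19:20.

12:30-14:00, 18:45-19:20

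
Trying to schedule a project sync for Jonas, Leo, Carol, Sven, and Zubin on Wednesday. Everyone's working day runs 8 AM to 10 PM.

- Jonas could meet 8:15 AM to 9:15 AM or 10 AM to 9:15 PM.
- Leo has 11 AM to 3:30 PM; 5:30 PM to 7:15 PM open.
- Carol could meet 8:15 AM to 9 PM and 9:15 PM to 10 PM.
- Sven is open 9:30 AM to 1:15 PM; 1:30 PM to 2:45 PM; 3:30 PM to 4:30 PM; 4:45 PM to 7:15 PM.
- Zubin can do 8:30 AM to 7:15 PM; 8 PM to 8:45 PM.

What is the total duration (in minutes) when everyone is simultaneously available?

Jonas ∩ Leo: 11:00-15:30, 17:30-19:15.
Jonas ∩ Leo ∩ Carol: 11:00-15:30, 17:30-19:15.
Jonas ∩ Leo ∩ Carol ∩ Sven: 11:00-13:15, 13:30-14:45, 17:30-19:15.
Jonas ∩ Leo ∩ Carol ∩ Sven ∩ Zubin: 11:00-13:15, 13:30-14:45, 17:30-19:15.
Summing the common windows: 135 + 75 + 105 = 315 minutes.

315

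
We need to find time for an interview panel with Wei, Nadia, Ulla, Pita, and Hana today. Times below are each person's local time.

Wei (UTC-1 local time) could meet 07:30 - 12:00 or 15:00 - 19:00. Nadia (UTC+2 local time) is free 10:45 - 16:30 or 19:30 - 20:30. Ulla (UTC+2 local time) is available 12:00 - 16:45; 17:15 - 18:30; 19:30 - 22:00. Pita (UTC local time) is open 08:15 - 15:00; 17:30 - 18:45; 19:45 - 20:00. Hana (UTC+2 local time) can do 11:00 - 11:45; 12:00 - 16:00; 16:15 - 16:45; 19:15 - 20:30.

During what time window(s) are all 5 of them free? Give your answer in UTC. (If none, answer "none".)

10:00-13:00, 17:30-18:30

Wei in UTC: 08:30-13:00, 16:00-20:00 (add 1h to convert from UTC-1).
Nadia in UTC: 08:45-14:30, 17:30-18:30 (subtract 2h to convert from UTC+2).
Ulla in UTC: 10:00-14:45, 15:15-16:30, 17:30-20:00 (subtract 2h to convert from UTC+2).
Pita in UTC: 08:15-15:00, 17:30-18:45, 19:45-20:00.
Hana in UTC: 09:00-09:45, 10:00-14:00, 14:15-14:45, 17:15-18:30 (subtract 2h to convert from UTC+2).
Wei ∩ Nadia: 08:45-13:00, 17:30-18:30.
Wei ∩ Nadia ∩ Ulla: 10:00-13:00, 17:30-18:30.
Wei ∩ Nadia ∩ Ulla ∩ Pita: 10:00-13:00, 17:30-18:30.
Wei ∩ Nadia ∩ Ulla ∩ Pita ∩ Hana: 10:00-13:00, 17:30-18:30.
So the common availability across everyone is 10:00-13:00, 17:30-18:30.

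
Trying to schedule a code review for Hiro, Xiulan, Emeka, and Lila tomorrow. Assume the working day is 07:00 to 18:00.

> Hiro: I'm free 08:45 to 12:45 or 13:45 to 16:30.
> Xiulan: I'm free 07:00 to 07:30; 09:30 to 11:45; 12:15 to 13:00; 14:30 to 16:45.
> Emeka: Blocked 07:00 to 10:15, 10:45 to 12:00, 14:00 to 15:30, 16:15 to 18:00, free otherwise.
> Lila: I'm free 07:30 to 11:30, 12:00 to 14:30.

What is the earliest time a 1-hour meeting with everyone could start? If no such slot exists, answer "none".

none

Hiro free: 08:45-12:45, 13:45-16:30.
Xiulan free: 07:00-07:30, 09:30-11:45, 12:15-13:00, 14:30-16:45.
Emeka free: 10:15-10:45, 12:00-14:00, 15:30-16:15 (invert busy blocks within the working day).
Lila free: 07:30-11:30, 12:00-14:30.
Hiro ∩ Xiulan: 09:30-11:45, 12:15-12:45, 14:30-16:30.
Hiro ∩ Xiulan ∩ Emeka: 10:15-10:45, 12:15-12:45, 15:30-16:15.
Hiro ∩ Xiulan ∩ Emeka ∩ Lila: 10:15-10:45, 12:15-12:45.
So the common availability across everyone is 10:15-10:45, 12:15-12:45.
No common window is at least 60 minutes long.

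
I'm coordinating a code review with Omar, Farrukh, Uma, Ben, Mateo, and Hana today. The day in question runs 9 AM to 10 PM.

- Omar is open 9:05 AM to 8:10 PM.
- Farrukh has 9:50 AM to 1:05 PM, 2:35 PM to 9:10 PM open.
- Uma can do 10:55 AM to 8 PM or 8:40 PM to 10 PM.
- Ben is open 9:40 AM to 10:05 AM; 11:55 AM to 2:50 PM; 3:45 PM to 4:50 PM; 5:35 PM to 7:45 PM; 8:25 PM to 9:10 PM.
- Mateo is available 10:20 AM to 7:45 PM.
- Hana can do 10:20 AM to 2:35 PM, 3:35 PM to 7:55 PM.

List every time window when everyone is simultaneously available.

Omar ∩ Farrukh: 09:50-13:05, 14:35-20:10.
Omar ∩ Farrukh ∩ Uma: 10:55-13:05, 14:35-20:00.
Omar ∩ Farrukh ∩ Uma ∩ Ben: 11:55-13:05, 14:35-14:50, 15:45-16:50, 17:35-19:45.
Omar ∩ Farrukh ∩ Uma ∩ Ben ∩ Mateo: 11:55-13:05, 14:35-14:50, 15:45-16:50, 17:35-19:45.
Omar ∩ Farrukh ∩ Uma ∩ Ben ∩ Mateo ∩ Hana: 11:55-13:05, 15:45-16:50, 17:35-19:45.

11:55-13:05, 15:45-16:50, 17:35-19:45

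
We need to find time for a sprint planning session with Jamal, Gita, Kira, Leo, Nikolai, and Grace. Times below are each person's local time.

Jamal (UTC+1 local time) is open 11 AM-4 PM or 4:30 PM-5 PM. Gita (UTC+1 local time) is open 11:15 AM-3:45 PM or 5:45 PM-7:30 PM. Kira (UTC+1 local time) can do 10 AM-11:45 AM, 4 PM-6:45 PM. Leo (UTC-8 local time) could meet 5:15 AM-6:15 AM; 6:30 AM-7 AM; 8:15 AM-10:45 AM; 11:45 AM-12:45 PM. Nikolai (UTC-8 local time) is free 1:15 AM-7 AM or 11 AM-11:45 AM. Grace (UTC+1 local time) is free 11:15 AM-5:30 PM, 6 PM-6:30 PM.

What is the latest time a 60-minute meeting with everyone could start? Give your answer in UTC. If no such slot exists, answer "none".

Jamal in UTC: 10:00-15:00, 15:30-16:00 (subtract 1h to convert from UTC+1).
Gita in UTC: 10:15-14:45, 16:45-18:30 (subtract 1h to convert from UTC+1).
Kira in UTC: 09:00-10:45, 15:00-17:45 (subtract 1h to convert from UTC+1).
Leo in UTC: 13:15-14:15, 14:30-15:00, 16:15-18:45, 19:45-20:45 (add 8h to convert from UTC-8).
Nikolai in UTC: 09:15-15:00, 19:00-19:45 (add 8h to convert from UTC-8).
Grace in UTC: 10:15-16:30, 17:00-17:30 (subtract 1h to convert from UTC+1).
Jamal ∩ Gita: 10:15-14:45.
Jamal ∩ Gita ∩ Kira: 10:15-10:45.
Jamal ∩ Gita ∩ Kira ∩ Leo: ∅.
Jamal ∩ Gita ∩ Kira ∩ Leo ∩ Nikolai: ∅.
Jamal ∩ Gita ∩ Kira ∩ Leo ∩ Nikolai ∩ Grace: ∅.
There is no time when everyone is free.
No common window is at least 60 minutes long.

none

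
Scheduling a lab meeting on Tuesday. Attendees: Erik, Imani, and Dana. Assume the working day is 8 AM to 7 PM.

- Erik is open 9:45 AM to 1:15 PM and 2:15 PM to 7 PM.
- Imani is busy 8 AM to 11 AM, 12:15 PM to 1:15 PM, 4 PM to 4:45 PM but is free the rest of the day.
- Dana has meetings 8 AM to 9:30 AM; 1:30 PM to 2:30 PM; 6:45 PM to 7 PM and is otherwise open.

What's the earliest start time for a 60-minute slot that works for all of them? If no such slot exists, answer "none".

Erik free: 09:45-13:15, 14:15-19:00.
Imani free: 11:00-12:15, 13:15-16:00, 16:45-19:00 (invert busy blocks within the working day).
Dana free: 09:30-13:30, 14:30-18:45 (invert busy blocks within the working day).
Erik ∩ Imani: 11:00-12:15, 14:15-16:00, 16:45-19:00.
Erik ∩ Imani ∩ Dana: 11:00-12:15, 14:30-16:00, 16:45-18:45.
The first common window of at least 60 minutes is 11:00-12:15, so the earliest start is 11:00.

11:00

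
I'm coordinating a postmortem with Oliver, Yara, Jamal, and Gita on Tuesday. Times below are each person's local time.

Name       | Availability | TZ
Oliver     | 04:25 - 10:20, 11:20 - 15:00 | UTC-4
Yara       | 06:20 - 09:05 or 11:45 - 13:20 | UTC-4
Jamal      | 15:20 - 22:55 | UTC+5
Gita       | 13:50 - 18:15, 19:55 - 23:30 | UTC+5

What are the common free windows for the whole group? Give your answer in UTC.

Oliver in UTC: 08:25-14:20, 15:20-19:00 (add 4h to convert from UTC-4).
Yara in UTC: 10:20-13:05, 15:45-17:20 (add 4h to convert from UTC-4).
Jamal in UTC: 10:20-17:55 (subtract 5h to convert from UTC+5).
Gita in UTC: 08:50-13:15, 14:55-18:30 (subtract 5h to convert from UTC+5).
Oliver ∩ Yara: 10:20-13:05, 15:45-17:20.
Oliver ∩ Yara ∩ Jamal: 10:20-13:05, 15:45-17:20.
Oliver ∩ Yara ∩ Jamal ∩ Gita: 10:20-13:05, 15:45-17:20.

10:20-13:05, 15:45-17:20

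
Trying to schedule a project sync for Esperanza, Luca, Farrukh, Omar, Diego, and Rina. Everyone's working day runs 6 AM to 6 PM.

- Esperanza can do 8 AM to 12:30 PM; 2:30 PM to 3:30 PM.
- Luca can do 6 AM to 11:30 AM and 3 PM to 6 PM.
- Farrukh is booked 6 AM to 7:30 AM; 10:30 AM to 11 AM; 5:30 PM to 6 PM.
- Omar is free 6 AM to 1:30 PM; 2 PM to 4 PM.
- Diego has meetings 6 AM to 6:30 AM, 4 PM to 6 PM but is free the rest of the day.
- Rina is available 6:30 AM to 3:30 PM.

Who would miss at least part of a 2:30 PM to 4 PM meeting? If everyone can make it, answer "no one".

Esperanza free: 08:00-12:30, 14:30-15:30.
Luca free: 06:00-11:30, 15:00-18:00.
Farrukh free: 07:30-10:30, 11:00-17:30 (invert busy blocks within the working day).
Omar free: 06:00-13:30, 14:00-16:00.
Diego free: 06:30-16:00 (invert busy blocks within the working day).
Rina free: 06:30-15:30.
Esperanza: not fully free for 14:30-16:00. Luca: not fully free for 14:30-16:00. Farrukh: free for 14:30-16:00. Omar: free for 14:30-16:00. Diego: free for 14:30-16:00. Rina: not fully free for 14:30-16:00.

Esperanza, Luca, Rina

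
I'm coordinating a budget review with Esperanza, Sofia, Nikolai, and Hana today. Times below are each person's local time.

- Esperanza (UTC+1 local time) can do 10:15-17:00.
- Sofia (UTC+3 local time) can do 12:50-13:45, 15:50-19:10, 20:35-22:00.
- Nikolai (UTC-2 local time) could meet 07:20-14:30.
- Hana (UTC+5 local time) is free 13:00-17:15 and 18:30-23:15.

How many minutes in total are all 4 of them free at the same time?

205

Esperanza in UTC: 09:15-16:00 (subtract 1h to convert from UTC+1).
Sofia in UTC: 09:50-10:45, 12:50-16:10, 17:35-19:00 (subtract 3h to convert from UTC+3).
Nikolai in UTC: 09:20-16:30 (add 2h to convert from UTC-2).
Hana in UTC: 08:00-12:15, 13:30-18:15 (subtract 5h to convert from UTC+5).
Esperanza ∩ Sofia: 09:50-10:45, 12:50-16:00.
Esperanza ∩ Sofia ∩ Nikolai: 09:50-10:45, 12:50-16:00.
Esperanza ∩ Sofia ∩ Nikolai ∩ Hana: 09:50-10:45, 13:30-16:00.
Summing the common windows: 55 + 150 = 205 minutes.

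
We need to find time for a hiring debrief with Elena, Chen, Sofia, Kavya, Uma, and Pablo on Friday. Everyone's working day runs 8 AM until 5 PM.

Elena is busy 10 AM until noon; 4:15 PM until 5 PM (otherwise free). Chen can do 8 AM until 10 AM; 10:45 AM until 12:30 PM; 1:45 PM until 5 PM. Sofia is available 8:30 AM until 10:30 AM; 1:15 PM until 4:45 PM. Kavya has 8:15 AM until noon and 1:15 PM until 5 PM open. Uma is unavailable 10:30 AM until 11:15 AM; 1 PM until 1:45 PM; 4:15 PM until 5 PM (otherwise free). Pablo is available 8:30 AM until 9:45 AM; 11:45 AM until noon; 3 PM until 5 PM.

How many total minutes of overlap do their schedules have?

150

Elena free: 08:00-10:00, 12:00-16:15 (invert busy blocks within the working day).
Chen free: 08:00-10:00, 10:45-12:30, 13:45-17:00.
Sofia free: 08:30-10:30, 13:15-16:45.
Kavya free: 08:15-12:00, 13:15-17:00.
Uma free: 08:00-10:30, 11:15-13:00, 13:45-16:15 (invert busy blocks within the working day).
Pablo free: 08:30-09:45, 11:45-12:00, 15:00-17:00.
Elena ∩ Chen: 08:00-10:00, 12:00-12:30, 13:45-16:15.
Elena ∩ Chen ∩ Sofia: 08:30-10:00, 13:45-16:15.
Elena ∩ Chen ∩ Sofia ∩ Kavya: 08:30-10:00, 13:45-16:15.
Elena ∩ Chen ∩ Sofia ∩ Kavya ∩ Uma: 08:30-10:00, 13:45-16:15.
Elena ∩ Chen ∩ Sofia ∩ Kavya ∩ Uma ∩ Pablo: 08:30-09:45, 15:00-16:15.
Summing the common windows: 75 + 75 = 150 minutes.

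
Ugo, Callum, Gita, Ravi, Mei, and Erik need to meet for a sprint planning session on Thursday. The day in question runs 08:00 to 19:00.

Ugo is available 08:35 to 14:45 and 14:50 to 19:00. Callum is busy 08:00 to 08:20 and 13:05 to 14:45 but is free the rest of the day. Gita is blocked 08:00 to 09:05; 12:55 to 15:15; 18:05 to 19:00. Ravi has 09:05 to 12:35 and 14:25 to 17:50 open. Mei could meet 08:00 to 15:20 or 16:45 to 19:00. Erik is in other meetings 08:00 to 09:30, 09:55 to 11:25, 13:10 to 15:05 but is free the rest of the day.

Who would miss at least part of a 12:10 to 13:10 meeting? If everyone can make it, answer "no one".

Ugo free: 08:35-14:45, 14:50-19:00.
Callum free: 08:20-13:05, 14:45-19:00 (invert busy blocks within the working day).
Gita free: 09:05-12:55, 15:15-18:05 (invert busy blocks within the working day).
Ravi free: 09:05-12:35, 14:25-17:50.
Mei free: 08:00-15:20, 16:45-19:00.
Erik free: 09:30-09:55, 11:25-13:10, 15:05-19:00 (invert busy blocks within the working day).
Ugo: free for 12:10-13:10. Callum: not fully free for 12:10-13:10. Gita: not fully free for 12:10-13:10. Ravi: not fully free for 12:10-13:10. Mei: free for 12:10-13:10. Erik: free for 12:10-13:10.

Callum, Gita, Ravi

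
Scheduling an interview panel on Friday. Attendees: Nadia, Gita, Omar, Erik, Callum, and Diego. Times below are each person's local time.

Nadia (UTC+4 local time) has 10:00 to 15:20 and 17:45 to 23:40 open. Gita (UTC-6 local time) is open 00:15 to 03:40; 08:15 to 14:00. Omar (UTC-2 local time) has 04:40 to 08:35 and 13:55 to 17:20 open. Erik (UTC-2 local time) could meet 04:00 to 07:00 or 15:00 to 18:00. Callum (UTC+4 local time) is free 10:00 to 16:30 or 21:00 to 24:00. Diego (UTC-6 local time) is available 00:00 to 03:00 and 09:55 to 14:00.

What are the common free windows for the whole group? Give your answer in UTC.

06:40-09:00, 17:00-19:20

Nadia in UTC: 06:00-11:20, 13:45-19:40 (subtract 4h to convert from UTC+4).
Gita in UTC: 06:15-09:40, 14:15-20:00 (add 6h to convert from UTC-6).
Omar in UTC: 06:40-10:35, 15:55-19:20 (add 2h to convert from UTC-2).
Erik in UTC: 06:00-09:00, 17:00-20:00 (add 2h to convert from UTC-2).
Callum in UTC: 06:00-12:30, 17:00-20:00 (subtract 4h to convert from UTC+4).
Diego in UTC: 06:00-09:00, 15:55-20:00 (add 6h to convert from UTC-6).
Nadia ∩ Gita: 06:15-09:40, 14:15-19:40.
Nadia ∩ Gita ∩ Omar: 06:40-09:40, 15:55-19:20.
Nadia ∩ Gita ∩ Omar ∩ Erik: 06:40-09:00, 17:00-19:20.
Nadia ∩ Gita ∩ Omar ∩ Erik ∩ Callum: 06:40-09:00, 17:00-19:20.
Nadia ∩ Gita ∩ Omar ∩ Erik ∩ Callum ∩ Diego: 06:40-09:00, 17:00-19:20.
So the common availability across everyone is 06:40-09:00, 17:00-19:20.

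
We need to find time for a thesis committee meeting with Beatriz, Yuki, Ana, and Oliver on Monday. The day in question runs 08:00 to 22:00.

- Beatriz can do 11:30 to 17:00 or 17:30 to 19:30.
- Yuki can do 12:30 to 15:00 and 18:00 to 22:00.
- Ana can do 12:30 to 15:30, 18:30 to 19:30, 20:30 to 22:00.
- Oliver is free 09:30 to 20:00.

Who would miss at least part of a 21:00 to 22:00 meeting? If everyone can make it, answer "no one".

Beatriz: not fully free for 21:00-22:00. Yuki: free for 21:00-22:00. Ana: free for 21:00-22:00. Oliver: not fully free for 21:00-22:00.

Beatriz, Oliver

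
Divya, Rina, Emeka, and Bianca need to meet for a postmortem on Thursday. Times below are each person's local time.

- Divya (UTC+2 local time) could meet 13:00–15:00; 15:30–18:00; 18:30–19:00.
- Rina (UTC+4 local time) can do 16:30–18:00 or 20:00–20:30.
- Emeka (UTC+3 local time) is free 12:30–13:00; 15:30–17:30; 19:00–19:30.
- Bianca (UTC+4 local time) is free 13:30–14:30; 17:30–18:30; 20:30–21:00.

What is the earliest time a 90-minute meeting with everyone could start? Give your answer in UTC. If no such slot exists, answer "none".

none

Divya in UTC: 11:00-13:00, 13:30-16:00, 16:30-17:00 (subtract 2h to convert from UTC+2).
Rina in UTC: 12:30-14:00, 16:00-16:30 (subtract 4h to convert from UTC+4).
Emeka in UTC: 09:30-10:00, 12:30-14:30, 16:00-16:30 (subtract 3h to convert from UTC+3).
Bianca in UTC: 09:30-10:30, 13:30-14:30, 16:30-17:00 (subtract 4h to convert from UTC+4).
Divya ∩ Rina: 12:30-13:00, 13:30-14:00.
Divya ∩ Rina ∩ Emeka: 12:30-13:00, 13:30-14:00.
Divya ∩ Rina ∩ Emeka ∩ Bianca: 13:30-14:00.
No common window is at least 90 minutes long.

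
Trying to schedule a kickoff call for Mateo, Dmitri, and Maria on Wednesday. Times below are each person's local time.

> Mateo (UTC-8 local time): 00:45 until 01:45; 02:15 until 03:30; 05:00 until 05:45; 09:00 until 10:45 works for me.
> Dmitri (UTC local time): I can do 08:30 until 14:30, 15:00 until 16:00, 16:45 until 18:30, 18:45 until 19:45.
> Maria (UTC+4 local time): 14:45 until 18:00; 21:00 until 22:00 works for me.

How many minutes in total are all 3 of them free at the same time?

Mateo in UTC: 08:45-09:45, 10:15-11:30, 13:00-13:45, 17:00-18:45 (add 8h to convert from UTC-8).
Dmitri in UTC: 08:30-14:30, 15:00-16:00, 16:45-18:30, 18:45-19:45.
Maria in UTC: 10:45-14:00, 17:00-18:00 (subtract 4h to convert from UTC+4).
Mateo ∩ Dmitri: 08:45-09:45, 10:15-11:30, 13:00-13:45, 17:00-18:30.
Mateo ∩ Dmitri ∩ Maria: 10:45-11:30, 13:00-13:45, 17:00-18:00.
Summing the common windows: 45 + 45 + 60 = 150 minutes.

150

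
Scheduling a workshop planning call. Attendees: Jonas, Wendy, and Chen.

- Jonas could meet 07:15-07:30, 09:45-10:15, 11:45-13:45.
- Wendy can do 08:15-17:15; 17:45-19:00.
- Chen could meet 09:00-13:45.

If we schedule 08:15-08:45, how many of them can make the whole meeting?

Wendy can make the full 08:15-08:45 slot — that's 1.

1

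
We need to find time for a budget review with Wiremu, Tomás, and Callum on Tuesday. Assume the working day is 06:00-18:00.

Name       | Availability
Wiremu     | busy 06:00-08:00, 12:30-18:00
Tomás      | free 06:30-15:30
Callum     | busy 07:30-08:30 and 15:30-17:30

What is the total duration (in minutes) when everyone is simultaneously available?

Wiremu free: 08:00-12:30 (invert busy blocks within the working day).
Tomás free: 06:30-15:30.
Callum free: 06:00-07:30, 08:30-15:30, 17:30-18:00 (invert busy blocks within the working day).
Wiremu ∩ Tomás: 08:00-12:30.
Wiremu ∩ Tomás ∩ Callum: 08:30-12:30.
So the common availability across everyone is 08:30-12:30.
That's a single block of 240 minutes.

240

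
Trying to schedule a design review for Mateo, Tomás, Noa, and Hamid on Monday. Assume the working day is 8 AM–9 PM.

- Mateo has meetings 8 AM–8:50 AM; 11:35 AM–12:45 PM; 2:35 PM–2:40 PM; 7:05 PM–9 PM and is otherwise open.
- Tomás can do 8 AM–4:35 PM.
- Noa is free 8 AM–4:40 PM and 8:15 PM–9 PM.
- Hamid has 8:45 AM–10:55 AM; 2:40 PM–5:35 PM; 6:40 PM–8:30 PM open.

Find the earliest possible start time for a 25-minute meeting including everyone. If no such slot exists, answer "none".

08:50

Mateo free: 08:50-11:35, 12:45-14:35, 14:40-19:05 (invert busy blocks within the working day).
Tomás free: 08:00-16:35.
Noa free: 08:00-16:40, 20:15-21:00.
Hamid free: 08:45-10:55, 14:40-17:35, 18:40-20:30.
Mateo ∩ Tomás: 08:50-11:35, 12:45-14:35, 14:40-16:35.
Mateo ∩ Tomás ∩ Noa: 08:50-11:35, 12:45-14:35, 14:40-16:35.
Mateo ∩ Tomás ∩ Noa ∩ Hamid: 08:50-10:55, 14:40-16:35.
The first common window of at least 25 minutes is 08:50-10:55, so the earliest start is 08:50.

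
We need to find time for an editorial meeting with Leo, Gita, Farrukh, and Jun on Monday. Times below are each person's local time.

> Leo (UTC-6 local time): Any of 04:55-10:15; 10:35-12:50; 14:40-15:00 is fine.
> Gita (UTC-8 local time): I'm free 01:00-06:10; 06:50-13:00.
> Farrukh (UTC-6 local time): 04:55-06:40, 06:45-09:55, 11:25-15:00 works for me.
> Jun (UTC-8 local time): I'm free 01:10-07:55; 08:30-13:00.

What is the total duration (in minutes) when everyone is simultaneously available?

360

Leo in UTC: 10:55-16:15, 16:35-18:50, 20:40-21:00 (add 6h to convert from UTC-6).
Gita in UTC: 09:00-14:10, 14:50-21:00 (add 8h to convert from UTC-8).
Farrukh in UTC: 10:55-12:40, 12:45-15:55, 17:25-21:00 (add 6h to convert from UTC-6).
Jun in UTC: 09:10-15:55, 16:30-21:00 (add 8h to convert from UTC-8).
Leo ∩ Gita: 10:55-14:10, 14:50-16:15, 16:35-18:50, 20:40-21:00.
Leo ∩ Gita ∩ Farrukh: 10:55-12:40, 12:45-14:10, 14:50-15:55, 17:25-18:50, 20:40-21:00.
Leo ∩ Gita ∩ Farrukh ∩ Jun: 10:55-12:40, 12:45-14:10, 14:50-15:55, 17:25-18:50, 20:40-21:00.
Summing the common windows: 105 + 85 + 65 + 85 + 20 = 360 minutes.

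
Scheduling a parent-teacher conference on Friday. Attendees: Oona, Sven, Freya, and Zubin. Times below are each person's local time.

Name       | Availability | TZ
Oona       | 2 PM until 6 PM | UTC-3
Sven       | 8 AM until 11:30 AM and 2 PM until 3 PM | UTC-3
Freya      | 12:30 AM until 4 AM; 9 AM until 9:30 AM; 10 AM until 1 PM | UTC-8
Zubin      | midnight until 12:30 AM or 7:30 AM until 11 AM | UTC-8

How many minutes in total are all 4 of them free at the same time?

Oona in UTC: 17:00-21:00 (add 3h to convert from UTC-3).
Sven in UTC: 11:00-14:30, 17:00-18:00 (add 3h to convert from UTC-3).
Freya in UTC: 08:30-12:00, 17:00-17:30, 18:00-21:00 (add 8h to convert from UTC-8).
Zubin in UTC: 08:00-08:30, 15:30-19:00 (add 8h to convert from UTC-8).
Oona ∩ Sven: 17:00-18:00.
Oona ∩ Sven ∩ Freya: 17:00-17:30.
Oona ∩ Sven ∩ Freya ∩ Zubin: 17:00-17:30.
That's a single block of 30 minutes.

30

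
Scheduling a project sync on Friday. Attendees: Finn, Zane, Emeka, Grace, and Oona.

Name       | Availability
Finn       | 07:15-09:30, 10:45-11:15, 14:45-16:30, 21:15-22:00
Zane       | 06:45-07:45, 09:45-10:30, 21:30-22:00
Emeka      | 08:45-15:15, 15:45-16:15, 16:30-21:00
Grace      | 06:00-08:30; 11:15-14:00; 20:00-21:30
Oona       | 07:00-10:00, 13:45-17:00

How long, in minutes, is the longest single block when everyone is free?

0

Finn ∩ Zane: 07:15-07:45, 21:30-22:00.
Finn ∩ Zane ∩ Emeka: ∅.
Finn ∩ Zane ∩ Emeka ∩ Grace: ∅.
Finn ∩ Zane ∩ Emeka ∩ Grace ∩ Oona: ∅.
There is no time when everyone is free.
No common window exists, so the longest block is 0 minutes.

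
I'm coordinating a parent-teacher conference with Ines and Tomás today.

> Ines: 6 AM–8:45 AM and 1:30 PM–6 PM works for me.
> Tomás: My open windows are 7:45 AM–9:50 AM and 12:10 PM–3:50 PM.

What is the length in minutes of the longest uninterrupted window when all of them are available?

140

Ines ∩ Tomás: 07:45-08:45, 13:30-15:50.
Those are the intersection windows.
The longest is 13:30-15:50 at 140 minutes.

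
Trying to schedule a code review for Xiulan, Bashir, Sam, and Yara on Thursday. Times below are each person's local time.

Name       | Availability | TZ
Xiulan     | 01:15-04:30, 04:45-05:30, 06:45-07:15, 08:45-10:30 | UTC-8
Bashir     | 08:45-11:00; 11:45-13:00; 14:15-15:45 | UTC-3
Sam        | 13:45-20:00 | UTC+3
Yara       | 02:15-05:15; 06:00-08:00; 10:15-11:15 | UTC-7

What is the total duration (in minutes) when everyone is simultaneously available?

Xiulan in UTC: 09:15-12:30, 12:45-13:30, 14:45-15:15, 16:45-18:30 (add 8h to convert from UTC-8).
Bashir in UTC: 11:45-14:00, 14:45-16:00, 17:15-18:45 (add 3h to convert from UTC-3).
Sam in UTC: 10:45-17:00 (subtract 3h to convert from UTC+3).
Yara in UTC: 09:15-12:15, 13:00-15:00, 17:15-18:15 (add 7h to convert from UTC-7).
Xiulan ∩ Bashir: 11:45-12:30, 12:45-13:30, 14:45-15:15, 17:15-18:30.
Xiulan ∩ Bashir ∩ Sam: 11:45-12:30, 12:45-13:30, 14:45-15:15.
Xiulan ∩ Bashir ∩ Sam ∩ Yara: 11:45-12:15, 13:00-13:30, 14:45-15:00.
Summing the common windows: 30 + 30 + 15 = 75 minutes.

75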